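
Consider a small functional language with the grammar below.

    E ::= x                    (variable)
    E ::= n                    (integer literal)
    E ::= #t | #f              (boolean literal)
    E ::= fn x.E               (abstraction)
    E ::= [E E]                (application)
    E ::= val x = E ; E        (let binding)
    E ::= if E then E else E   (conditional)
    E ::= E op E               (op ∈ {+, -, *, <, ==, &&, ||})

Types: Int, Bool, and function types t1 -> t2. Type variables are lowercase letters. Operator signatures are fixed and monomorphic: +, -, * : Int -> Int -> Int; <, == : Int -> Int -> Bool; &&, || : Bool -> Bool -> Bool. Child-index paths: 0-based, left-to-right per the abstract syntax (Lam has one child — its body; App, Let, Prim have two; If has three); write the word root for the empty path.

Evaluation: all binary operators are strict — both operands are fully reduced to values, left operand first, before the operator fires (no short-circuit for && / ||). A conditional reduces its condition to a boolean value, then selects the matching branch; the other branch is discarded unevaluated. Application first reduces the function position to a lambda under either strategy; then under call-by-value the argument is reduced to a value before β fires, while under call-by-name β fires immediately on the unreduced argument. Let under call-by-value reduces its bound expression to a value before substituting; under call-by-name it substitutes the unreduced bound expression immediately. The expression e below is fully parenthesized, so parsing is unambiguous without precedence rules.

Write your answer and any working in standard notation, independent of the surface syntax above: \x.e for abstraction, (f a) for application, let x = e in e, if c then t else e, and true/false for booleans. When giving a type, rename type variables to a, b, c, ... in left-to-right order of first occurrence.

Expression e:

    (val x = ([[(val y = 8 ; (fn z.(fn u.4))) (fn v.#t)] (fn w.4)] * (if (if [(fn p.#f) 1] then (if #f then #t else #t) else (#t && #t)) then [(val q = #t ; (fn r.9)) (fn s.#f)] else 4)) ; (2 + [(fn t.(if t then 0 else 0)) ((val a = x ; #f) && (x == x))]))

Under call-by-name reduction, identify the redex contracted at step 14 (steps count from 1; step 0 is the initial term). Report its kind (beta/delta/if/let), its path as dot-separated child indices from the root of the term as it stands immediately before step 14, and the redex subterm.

Answer: let at 1.0.1.1.0.0.0 : (let y = 8 in (\z.(\u.4)))

Working:
step 0: (let x = ((((let y = 8 in (\z.(\u.4))) (\v.true)) (\w.4)) * (if (if ((\p.false) 1) then (if false then true else true) else (true && true)) then ((let q = true in (\r.9)) (\s.false)) else 4)) in (2 + ((\t.(if t then 0 else 0)) ((let a = x in false) && (x == x)))))
step 1: [let@root] (2 + ((\t.(if t then 0 else 0)) ((let a = ((((let y = 8 in (\z.(\u.4))) (\v.true)) (\w.4)) * (if (if ((\p.false) 1) then (if false then true else true) else (true && true)) then ((let q = true in (\r.9)) (\s.false)) else 4)) in false) && (((((let y = 8 in (\z.(\u.4))) (\v.true)) (\w.4)) * (if (if ((\p.false) 1) then (if false then true else true) else (true && true)) then ((let q = true in (\r.9)) (\s.false)) else 4)) == ((((let y = 8 in (\z.(\u.4))) (\v.true)) (\w.4)) * (if (if ((\p.false) 1) then (if false then true else true) else (true && true)) then ((let q = true in (\r.9)) (\s.false)) else 4))))))
step 2: [beta@1] (2 + (if ((let a = ((((let y = 8 in (\z.(\u.4))) (\v.true)) (\w.4)) * (if (if ((\p.false) 1) then (if false then true else true) else (true && true)) then ((let q = true in (\r.9)) (\s.false)) else 4)) in false) && (((((let y = 8 in (\z.(\u.4))) (\v.true)) (\w.4)) * (if (if ((\p.false) 1) then (if false then true else true) else (true && true)) then ((let q = true in (\r.9)) (\s.false)) else 4)) == ((((let y = 8 in (\z.(\u.4))) (\v.true)) (\w.4)) * (if (if ((\p.false) 1) then (if false then true else true) else (true && true)) then ((let q = true in (\r.9)) (\s.false)) else 4)))) then 0 else 0))
step 3: [let@1.0.0] (2 + (if (false && (((((let y = 8 in (\z.(\u.4))) (\v.true)) (\w.4)) * (if (if ((\p.false) 1) then (if false then true else true) else (true && true)) then ((let q = true in (\r.9)) (\s.false)) else 4)) == ((((let y = 8 in (\z.(\u.4))) (\v.true)) (\w.4)) * (if (if ((\p.false) 1) then (if false then true else true) else (true && true)) then ((let q = true in (\r.9)) (\s.false)) else 4)))) then 0 else 0))
step 4: [let@1.0.1.0.0.0.0] (2 + (if (false && (((((\z.(\u.4)) (\v.true)) (\w.4)) * (if (if ((\p.false) 1) then (if false then true else true) else (true && true)) then ((let q = true in (\r.9)) (\s.false)) else 4)) == ((((let y = 8 in (\z.(\u.4))) (\v.true)) (\w.4)) * (if (if ((\p.false) 1) then (if false then true else true) else (true && true)) then ((let q = true in (\r.9)) (\s.false)) else 4)))) then 0 else 0))
step 5: [beta@1.0.1.0.0.0] (2 + (if (false && ((((\u.4) (\w.4)) * (if (if ((\p.false) 1) then (if false then true else true) else (true && true)) then ((let q = true in (\r.9)) (\s.false)) else 4)) == ((((let y = 8 in (\z.(\u.4))) (\v.true)) (\w.4)) * (if (if ((\p.false) 1) then (if false then true else true) else (true && true)) then ((let q = true in (\r.9)) (\s.false)) else 4)))) then 0 else 0))
step 6: [beta@1.0.1.0.0] (2 + (if (false && ((4 * (if (if ((\p.false) 1) then (if false then true else true) else (true && true)) then ((let q = true in (\r.9)) (\s.false)) else 4)) == ((((let y = 8 in (\z.(\u.4))) (\v.true)) (\w.4)) * (if (if ((\p.false) 1) then (if false then true else true) else (true && true)) then ((let q = true in (\r.9)) (\s.false)) else 4)))) then 0 else 0))
step 7: [beta@1.0.1.0.1.0.0] (2 + (if (false && ((4 * (if (if false then (if false then true else true) else (true && true)) then ((let q = true in (\r.9)) (\s.false)) else 4)) == ((((let y = 8 in (\z.(\u.4))) (\v.true)) (\w.4)) * (if (if ((\p.false) 1) then (if false then true else true) else (true && true)) then ((let q = true in (\r.9)) (\s.false)) else 4)))) then 0 else 0))
step 8: [if@1.0.1.0.1.0] (2 + (if (false && ((4 * (if (true && true) then ((let q = true in (\r.9)) (\s.false)) else 4)) == ((((let y = 8 in (\z.(\u.4))) (\v.true)) (\w.4)) * (if (if ((\p.false) 1) then (if false then true else true) else (true && true)) then ((let q = true in (\r.9)) (\s.false)) else 4)))) then 0 else 0))
step 9: [delta@1.0.1.0.1.0] (2 + (if (false && ((4 * (if true then ((let q = true in (\r.9)) (\s.false)) else 4)) == ((((let y = 8 in (\z.(\u.4))) (\v.true)) (\w.4)) * (if (if ((\p.false) 1) then (if false then true else true) else (true && true)) then ((let q = true in (\r.9)) (\s.false)) else 4)))) then 0 else 0))
step 10: [if@1.0.1.0.1] (2 + (if (false && ((4 * ((let q = true in (\r.9)) (\s.false))) == ((((let y = 8 in (\z.(\u.4))) (\v.true)) (\w.4)) * (if (if ((\p.false) 1) then (if false then true else true) else (true && true)) then ((let q = true in (\r.9)) (\s.false)) else 4)))) then 0 else 0))
step 11: [let@1.0.1.0.1.0] (2 + (if (false && ((4 * ((\r.9) (\s.false))) == ((((let y = 8 in (\z.(\u.4))) (\v.true)) (\w.4)) * (if (if ((\p.false) 1) then (if false then true else true) else (true && true)) then ((let q = true in (\r.9)) (\s.false)) else 4)))) then 0 else 0))
step 12: [beta@1.0.1.0.1] (2 + (if (false && ((4 * 9) == ((((let y = 8 in (\z.(\u.4))) (\v.true)) (\w.4)) * (if (if ((\p.false) 1) then (if false then true else true) else (true && true)) then ((let q = true in (\r.9)) (\s.false)) else 4)))) then 0 else 0))
step 13: [delta@1.0.1.0] (2 + (if (false && (36 == ((((let y = 8 in (\z.(\u.4))) (\v.true)) (\w.4)) * (if (if ((\p.false) 1) then (if false then true else true) else (true && true)) then ((let q = true in (\r.9)) (\s.false)) else 4)))) then 0 else 0))
step 14: [let@1.0.1.1.0.0.0] (2 + (if (false && (36 == ((((\z.(\u.4)) (\v.true)) (\w.4)) * (if (if ((\p.false) 1) then (if false then true else true) else (true && true)) then ((let q = true in (\r.9)) (\s.false)) else 4)))) then 0 else 0))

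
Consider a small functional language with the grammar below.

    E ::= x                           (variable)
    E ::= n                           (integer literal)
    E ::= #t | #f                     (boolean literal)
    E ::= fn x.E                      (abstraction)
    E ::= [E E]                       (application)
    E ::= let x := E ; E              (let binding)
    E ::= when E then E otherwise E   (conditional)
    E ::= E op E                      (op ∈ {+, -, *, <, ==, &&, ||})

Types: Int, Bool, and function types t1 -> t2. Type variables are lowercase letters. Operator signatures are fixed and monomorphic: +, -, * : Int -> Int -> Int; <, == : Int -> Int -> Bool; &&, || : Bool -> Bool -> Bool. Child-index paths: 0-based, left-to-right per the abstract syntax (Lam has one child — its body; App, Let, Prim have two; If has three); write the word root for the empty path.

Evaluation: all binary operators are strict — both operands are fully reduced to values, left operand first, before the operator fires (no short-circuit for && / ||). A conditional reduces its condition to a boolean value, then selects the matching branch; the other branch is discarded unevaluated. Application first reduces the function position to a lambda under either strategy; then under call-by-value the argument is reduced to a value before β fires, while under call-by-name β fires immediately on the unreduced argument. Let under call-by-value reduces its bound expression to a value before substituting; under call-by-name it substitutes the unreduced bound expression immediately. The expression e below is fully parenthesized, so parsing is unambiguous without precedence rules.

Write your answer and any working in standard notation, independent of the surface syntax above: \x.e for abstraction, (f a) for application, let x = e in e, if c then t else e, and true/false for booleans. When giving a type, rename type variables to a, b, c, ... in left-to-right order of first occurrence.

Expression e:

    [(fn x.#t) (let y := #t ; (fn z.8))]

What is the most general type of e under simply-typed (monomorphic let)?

Trace:
\x._ : a -> Bool
let y : Bool
\z._ : b -> Int
  unify a -> Bool ~ (b -> Int) -> c
  unify a ~ b -> Int
  unify Bool ~ c
_ _ : Bool

Answer: Bool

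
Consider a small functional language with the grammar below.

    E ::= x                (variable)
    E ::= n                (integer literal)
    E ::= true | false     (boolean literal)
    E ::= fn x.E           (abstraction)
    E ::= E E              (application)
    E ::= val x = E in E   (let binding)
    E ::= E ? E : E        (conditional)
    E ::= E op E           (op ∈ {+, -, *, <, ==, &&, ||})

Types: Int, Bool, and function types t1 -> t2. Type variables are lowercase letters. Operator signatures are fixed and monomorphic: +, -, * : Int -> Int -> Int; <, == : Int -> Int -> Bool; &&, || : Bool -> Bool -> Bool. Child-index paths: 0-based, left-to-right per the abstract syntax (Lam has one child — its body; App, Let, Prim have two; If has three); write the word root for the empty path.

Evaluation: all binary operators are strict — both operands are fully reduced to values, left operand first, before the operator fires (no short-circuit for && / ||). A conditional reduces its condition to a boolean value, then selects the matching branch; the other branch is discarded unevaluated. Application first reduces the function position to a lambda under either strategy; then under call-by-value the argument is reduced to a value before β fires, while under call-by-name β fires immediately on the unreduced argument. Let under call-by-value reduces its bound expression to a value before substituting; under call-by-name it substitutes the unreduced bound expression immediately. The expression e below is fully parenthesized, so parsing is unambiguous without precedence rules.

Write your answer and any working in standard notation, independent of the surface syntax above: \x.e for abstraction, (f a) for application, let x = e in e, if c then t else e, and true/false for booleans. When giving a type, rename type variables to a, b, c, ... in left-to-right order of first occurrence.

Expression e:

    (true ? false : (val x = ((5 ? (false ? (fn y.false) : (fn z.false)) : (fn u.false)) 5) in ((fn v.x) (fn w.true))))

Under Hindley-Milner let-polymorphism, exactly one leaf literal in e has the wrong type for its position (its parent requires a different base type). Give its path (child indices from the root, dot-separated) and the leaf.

Working:
  unify Bool ~ Bool
  unify Int ~ Bool
  FAIL: mismatch Int ~ Bool

Answer: 2.0.0.0 : 5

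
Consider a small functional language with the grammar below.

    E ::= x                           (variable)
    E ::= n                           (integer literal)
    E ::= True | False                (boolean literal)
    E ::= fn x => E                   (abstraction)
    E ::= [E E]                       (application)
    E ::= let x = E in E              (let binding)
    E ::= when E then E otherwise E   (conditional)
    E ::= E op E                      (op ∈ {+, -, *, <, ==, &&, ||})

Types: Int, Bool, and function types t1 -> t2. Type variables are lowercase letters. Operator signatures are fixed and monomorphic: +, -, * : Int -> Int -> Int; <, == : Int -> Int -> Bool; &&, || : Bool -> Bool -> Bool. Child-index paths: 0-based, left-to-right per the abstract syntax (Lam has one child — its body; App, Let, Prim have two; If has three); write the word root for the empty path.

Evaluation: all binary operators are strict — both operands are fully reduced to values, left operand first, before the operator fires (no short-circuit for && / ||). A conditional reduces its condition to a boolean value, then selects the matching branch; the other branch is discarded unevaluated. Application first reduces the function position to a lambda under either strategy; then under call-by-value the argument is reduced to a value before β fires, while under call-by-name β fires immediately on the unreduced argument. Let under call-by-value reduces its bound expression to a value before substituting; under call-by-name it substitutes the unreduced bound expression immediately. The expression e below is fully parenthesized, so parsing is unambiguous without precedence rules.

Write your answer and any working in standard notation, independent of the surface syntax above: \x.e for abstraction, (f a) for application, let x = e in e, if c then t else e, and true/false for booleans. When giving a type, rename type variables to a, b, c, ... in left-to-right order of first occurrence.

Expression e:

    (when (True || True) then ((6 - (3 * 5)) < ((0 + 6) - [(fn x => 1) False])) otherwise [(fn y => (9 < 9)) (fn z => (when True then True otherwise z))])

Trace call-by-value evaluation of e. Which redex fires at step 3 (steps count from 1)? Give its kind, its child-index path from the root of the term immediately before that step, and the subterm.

Answer: delta at 0.1 : (3 * 5)

Working:
step 0: (if (true || true) then ((6 - (3 * 5)) < ((0 + 6) - ((\x.1) false))) else ((\y.(9 < 9)) (\z.(if true then true else z))))
step 1: [delta@0] (if true then ((6 - (3 * 5)) < ((0 + 6) - ((\x.1) false))) else ((\y.(9 < 9)) (\z.(if true then true else z))))
step 2: [if@root] ((6 - (3 * 5)) < ((0 + 6) - ((\x.1) false)))
step 3: [delta@0.1] ((6 - 15) < ((0 + 6) - ((\x.1) false)))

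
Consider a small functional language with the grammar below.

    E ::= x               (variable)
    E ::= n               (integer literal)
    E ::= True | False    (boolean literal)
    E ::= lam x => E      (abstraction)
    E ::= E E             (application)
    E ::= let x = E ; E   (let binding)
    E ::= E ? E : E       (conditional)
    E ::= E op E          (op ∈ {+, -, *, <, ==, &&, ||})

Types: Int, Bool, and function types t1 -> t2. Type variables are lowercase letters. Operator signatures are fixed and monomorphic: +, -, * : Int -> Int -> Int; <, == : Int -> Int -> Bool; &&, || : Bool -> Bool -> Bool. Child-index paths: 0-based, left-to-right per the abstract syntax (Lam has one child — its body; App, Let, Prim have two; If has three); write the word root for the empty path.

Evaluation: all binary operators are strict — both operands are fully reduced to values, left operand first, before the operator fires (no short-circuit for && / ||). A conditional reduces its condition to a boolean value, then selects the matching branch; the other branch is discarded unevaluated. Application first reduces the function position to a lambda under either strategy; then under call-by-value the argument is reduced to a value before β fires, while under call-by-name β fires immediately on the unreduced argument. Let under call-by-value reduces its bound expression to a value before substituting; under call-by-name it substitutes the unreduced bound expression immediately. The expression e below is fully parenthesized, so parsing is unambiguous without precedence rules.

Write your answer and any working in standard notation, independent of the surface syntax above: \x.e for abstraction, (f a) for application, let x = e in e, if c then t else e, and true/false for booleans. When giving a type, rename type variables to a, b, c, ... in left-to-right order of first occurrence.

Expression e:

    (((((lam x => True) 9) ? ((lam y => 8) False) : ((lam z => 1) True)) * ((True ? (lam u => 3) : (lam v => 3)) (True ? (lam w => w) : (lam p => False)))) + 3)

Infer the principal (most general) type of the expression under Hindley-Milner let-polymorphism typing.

Working:
\x._ : a -> Bool
  unify a -> Bool ~ Int -> b
  unify a ~ Int
  unify Bool ~ b
_ _ : Bool
  unify Bool ~ Bool
\y._ : c -> Int
  unify c -> Int ~ Bool -> d
  unify c ~ Bool
  unify Int ~ d
_ _ : Int
\z._ : e -> Int
  unify e -> Int ~ Bool -> f
  unify e ~ Bool
  unify Int ~ f
_ _ : Int
  unify Int ~ Int
  unify Int ~ Int
  unify Bool ~ Bool
\u._ : g -> Int
\v._ : h -> Int
  unify g -> Int ~ h -> Int
  unify g ~ h
  unify Int ~ Int
  unify Bool ~ Bool
w : i
\w._ : i -> i
\p._ : j -> Bool
  unify i -> i ~ j -> Bool
  unify i ~ j
  unify j ~ Bool
  unify h -> Int ~ (Bool -> Bool) -> k
  unify h ~ Bool -> Bool
  unify Int ~ k
_ _ : Int
  unify Int ~ Int
  unify Int ~ Int
  unify Int ~ Int

Answer: Int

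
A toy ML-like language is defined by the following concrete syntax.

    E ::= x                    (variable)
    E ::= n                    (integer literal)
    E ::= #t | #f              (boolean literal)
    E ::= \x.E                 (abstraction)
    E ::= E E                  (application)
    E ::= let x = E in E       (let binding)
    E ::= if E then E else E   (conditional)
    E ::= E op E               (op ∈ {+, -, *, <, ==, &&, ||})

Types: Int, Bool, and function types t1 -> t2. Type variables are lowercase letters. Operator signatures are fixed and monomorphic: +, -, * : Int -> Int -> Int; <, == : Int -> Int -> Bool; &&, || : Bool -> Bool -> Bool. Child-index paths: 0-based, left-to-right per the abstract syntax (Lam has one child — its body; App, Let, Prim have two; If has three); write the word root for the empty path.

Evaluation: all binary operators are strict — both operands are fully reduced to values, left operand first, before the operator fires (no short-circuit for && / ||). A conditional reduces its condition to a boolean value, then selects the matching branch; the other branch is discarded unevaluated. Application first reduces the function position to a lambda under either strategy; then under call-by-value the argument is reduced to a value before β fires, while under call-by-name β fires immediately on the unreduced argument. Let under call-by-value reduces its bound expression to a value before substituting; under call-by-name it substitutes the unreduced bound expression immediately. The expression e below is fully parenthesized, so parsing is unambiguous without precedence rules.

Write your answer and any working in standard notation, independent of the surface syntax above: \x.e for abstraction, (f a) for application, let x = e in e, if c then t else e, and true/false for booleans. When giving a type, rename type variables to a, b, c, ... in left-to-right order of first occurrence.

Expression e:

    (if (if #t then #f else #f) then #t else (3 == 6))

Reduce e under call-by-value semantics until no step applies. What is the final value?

Answer: false

Working:
step 0: (if (if true then false else false) then true else (3 == 6))
step 1: [if@0] (if false then true else (3 == 6))
step 2: [if@root] (3 == 6)
step 3: [delta@root] false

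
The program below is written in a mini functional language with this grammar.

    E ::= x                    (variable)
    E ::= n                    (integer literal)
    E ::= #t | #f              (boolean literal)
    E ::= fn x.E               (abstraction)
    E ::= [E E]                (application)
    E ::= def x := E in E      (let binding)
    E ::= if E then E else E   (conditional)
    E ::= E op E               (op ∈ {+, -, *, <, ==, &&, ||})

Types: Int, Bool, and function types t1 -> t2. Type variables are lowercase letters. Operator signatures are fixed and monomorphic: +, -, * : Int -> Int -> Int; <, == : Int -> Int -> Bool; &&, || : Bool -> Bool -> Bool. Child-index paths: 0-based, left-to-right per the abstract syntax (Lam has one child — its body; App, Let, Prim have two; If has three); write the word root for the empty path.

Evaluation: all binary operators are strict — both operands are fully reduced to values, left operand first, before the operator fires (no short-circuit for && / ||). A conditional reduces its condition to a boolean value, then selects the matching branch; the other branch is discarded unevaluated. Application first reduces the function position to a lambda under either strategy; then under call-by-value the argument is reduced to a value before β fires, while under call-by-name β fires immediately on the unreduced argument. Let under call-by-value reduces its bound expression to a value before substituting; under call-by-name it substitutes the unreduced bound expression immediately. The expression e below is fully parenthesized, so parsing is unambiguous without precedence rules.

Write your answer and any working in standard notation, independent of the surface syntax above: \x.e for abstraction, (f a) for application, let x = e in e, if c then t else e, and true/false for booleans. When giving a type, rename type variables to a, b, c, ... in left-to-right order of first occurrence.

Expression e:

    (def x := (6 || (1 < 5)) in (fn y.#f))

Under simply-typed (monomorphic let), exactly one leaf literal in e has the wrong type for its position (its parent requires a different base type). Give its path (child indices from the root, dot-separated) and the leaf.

Answer: 0.0 : 6

Trace:
  unify Int ~ Bool
  FAIL: mismatch Int ~ Bool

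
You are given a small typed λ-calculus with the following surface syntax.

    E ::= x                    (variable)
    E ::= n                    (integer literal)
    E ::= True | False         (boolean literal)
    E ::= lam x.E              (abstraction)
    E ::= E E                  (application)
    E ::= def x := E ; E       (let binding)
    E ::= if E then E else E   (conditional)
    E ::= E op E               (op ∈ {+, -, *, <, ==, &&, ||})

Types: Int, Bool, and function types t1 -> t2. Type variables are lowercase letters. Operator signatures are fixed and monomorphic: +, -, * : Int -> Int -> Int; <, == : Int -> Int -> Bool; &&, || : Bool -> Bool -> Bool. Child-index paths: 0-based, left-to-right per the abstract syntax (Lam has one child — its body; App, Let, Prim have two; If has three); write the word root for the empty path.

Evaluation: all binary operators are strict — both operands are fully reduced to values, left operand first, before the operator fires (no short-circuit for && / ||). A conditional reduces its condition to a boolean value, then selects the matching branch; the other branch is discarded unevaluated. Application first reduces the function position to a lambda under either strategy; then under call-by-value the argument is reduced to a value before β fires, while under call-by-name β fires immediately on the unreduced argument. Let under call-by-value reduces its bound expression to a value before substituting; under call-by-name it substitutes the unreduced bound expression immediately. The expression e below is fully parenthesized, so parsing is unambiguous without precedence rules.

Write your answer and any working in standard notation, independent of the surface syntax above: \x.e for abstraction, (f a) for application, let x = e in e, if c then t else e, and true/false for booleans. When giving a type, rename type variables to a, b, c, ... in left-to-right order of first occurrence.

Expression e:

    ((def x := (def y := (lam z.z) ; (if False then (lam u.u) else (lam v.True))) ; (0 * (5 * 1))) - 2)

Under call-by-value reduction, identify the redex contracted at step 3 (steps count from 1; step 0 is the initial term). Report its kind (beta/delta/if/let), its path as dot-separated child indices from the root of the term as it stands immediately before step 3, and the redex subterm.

Answer: let at 0 : (let x = (\v.true) in (0 * (5 * 1)))

Working:
step 0: ((let x = (let y = (\z.z) in (if false then (\u.u) else (\v.true))) in (0 * (5 * 1))) - 2)
step 1: [let@0.0] ((let x = (if false then (\u.u) else (\v.true)) in (0 * (5 * 1))) - 2)
step 2: [if@0.0] ((let x = (\v.true) in (0 * (5 * 1))) - 2)
step 3: [let@0] ((0 * (5 * 1)) - 2)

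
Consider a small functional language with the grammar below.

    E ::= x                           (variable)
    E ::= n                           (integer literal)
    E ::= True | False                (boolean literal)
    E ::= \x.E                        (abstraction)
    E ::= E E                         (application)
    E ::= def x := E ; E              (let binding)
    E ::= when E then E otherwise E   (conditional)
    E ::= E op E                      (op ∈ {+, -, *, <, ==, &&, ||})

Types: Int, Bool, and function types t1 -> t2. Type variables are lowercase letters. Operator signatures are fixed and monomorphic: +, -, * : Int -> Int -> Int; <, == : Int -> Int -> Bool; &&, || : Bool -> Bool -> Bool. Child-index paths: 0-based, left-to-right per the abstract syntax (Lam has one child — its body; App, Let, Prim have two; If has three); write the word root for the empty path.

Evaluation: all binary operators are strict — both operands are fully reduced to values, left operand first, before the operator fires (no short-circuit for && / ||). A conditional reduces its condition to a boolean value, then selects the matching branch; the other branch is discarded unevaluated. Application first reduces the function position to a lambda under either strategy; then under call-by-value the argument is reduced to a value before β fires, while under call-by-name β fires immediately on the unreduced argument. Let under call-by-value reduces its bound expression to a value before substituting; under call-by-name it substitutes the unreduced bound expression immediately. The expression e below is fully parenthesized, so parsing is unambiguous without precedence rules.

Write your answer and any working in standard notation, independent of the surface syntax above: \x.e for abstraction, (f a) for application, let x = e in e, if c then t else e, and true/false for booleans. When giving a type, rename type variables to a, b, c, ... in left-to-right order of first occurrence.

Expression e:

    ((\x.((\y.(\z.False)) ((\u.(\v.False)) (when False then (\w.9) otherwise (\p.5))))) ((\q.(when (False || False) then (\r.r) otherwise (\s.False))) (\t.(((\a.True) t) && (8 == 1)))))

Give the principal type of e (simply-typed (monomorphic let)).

Answer: a -> Bool

Trace:
\z._ : c -> Bool
\y._ : b -> c -> Bool
\v._ : e -> Bool
\u._ : d -> e -> Bool
  unify Bool ~ Bool
\w._ : f -> Int
\p._ : g -> Int
  unify f -> Int ~ g -> Int
  unify f ~ g
  unify Int ~ Int
  unify d -> e -> Bool ~ (g -> Int) -> h
  unify d ~ g -> Int
  unify e -> Bool ~ h
_ _ : e -> Bool
  unify b -> c -> Bool ~ (e -> Bool) -> i
  unify b ~ e -> Bool
  unify c -> Bool ~ i
_ _ : c -> Bool
\x._ : a -> c -> Bool
  unify Bool ~ Bool
  unify Bool ~ Bool
  unify Bool ~ Bool
r : k
\r._ : k -> k
\s._ : l -> Bool
  unify k -> k ~ l -> Bool
  unify k ~ l
  unify l ~ Bool
\q._ : j -> Bool -> Bool
\a._ : n -> Bool
t : m
  unify n -> Bool ~ m -> o
  unify n ~ m
  unify Bool ~ o
_ _ : Bool
  unify Bool ~ Bool
  unify Int ~ Int
  unify Int ~ Int
  unify Bool ~ Bool
\t._ : m -> Bool
  unify j -> Bool -> Bool ~ (m -> Bool) -> p
  unify j ~ m -> Bool
  unify Bool -> Bool ~ p
_ _ : Bool -> Bool
  unify a -> c -> Bool ~ (Bool -> Bool) -> q
  unify a ~ Bool -> Bool
  unify c -> Bool ~ q
_ _ : c -> Bool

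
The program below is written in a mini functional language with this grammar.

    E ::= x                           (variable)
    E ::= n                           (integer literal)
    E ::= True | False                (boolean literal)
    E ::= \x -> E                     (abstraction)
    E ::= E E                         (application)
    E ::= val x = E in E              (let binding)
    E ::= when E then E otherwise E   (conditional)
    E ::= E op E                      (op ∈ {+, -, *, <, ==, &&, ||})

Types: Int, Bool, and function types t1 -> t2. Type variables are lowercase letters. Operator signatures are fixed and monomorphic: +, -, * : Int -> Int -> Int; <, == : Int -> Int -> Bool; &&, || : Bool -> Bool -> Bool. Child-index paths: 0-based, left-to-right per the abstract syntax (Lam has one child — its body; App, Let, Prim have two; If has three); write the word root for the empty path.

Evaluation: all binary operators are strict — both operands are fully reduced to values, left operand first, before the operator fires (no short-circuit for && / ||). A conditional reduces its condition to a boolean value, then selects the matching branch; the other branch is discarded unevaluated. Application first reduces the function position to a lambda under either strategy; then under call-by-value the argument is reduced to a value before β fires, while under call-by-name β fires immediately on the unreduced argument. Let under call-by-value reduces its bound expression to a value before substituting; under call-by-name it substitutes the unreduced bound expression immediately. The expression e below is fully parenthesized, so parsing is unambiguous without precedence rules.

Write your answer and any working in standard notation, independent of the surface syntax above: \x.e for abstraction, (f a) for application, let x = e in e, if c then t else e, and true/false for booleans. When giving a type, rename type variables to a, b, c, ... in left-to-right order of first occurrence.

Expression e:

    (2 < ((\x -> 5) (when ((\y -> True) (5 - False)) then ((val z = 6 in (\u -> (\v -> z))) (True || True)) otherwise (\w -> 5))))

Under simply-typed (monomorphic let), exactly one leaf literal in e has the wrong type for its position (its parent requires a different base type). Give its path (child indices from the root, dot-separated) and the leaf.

Answer: 1.1.0.1.1 : false

Trace:
  unify Int ~ Int
\x._ : a -> Int
\y._ : b -> Bool
  unify Int ~ Int
  unify Bool ~ Int
  FAIL: mismatch Bool ~ Int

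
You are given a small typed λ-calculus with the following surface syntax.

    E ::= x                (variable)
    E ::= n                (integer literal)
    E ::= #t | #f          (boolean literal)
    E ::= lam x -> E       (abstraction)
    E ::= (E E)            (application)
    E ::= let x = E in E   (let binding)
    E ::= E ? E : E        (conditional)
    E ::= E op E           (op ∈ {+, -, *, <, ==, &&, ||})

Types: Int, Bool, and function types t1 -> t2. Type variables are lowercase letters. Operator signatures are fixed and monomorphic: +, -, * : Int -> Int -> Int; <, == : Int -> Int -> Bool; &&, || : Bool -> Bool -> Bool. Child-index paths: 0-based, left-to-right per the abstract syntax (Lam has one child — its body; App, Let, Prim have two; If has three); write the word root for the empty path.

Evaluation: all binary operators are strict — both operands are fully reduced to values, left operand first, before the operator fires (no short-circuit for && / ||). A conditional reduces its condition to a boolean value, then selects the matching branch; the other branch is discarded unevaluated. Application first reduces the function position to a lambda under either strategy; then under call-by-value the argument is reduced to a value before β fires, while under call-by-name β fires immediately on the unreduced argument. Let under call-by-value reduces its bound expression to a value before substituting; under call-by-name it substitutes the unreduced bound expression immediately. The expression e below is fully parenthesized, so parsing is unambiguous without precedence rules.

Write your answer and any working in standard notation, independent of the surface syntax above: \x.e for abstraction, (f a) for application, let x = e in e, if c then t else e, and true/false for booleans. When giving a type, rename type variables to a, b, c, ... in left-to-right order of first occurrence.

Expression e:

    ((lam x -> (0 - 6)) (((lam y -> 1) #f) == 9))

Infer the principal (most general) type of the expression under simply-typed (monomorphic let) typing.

Trace:
  unify Int ~ Int
  unify Int ~ Int
\x._ : a -> Int
\y._ : b -> Int
  unify b -> Int ~ Bool -> c
  unify b ~ Bool
  unify Int ~ c
_ _ : Int
  unify Int ~ Int
  unify Int ~ Int
  unify a -> Int ~ Bool -> d
  unify a ~ Bool
  unify Int ~ d
_ _ : Int

Answer: Int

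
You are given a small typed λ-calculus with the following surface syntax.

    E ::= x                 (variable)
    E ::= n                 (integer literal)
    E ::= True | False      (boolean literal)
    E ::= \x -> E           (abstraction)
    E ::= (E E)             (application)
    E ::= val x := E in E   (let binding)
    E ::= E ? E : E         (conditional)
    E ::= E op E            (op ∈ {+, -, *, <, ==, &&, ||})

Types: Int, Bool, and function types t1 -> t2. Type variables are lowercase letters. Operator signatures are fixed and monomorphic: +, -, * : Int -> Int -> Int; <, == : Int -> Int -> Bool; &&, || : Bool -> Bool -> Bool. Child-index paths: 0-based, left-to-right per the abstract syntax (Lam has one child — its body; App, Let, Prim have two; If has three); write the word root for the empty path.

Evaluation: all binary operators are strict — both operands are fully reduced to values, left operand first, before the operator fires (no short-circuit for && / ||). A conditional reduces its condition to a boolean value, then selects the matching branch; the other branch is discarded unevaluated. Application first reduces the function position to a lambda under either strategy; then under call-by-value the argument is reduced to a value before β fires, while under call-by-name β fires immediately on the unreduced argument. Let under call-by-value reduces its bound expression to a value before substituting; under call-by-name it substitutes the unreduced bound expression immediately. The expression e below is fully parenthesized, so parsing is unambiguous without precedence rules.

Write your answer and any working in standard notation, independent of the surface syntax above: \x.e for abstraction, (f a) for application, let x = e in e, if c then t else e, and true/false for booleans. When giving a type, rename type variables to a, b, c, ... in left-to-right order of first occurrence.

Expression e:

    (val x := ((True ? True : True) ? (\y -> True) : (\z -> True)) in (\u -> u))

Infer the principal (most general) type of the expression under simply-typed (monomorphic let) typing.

Answer: a -> a

Working:
  unify Bool ~ Bool
  unify Bool ~ Bool
  unify Bool ~ Bool
\y._ : a -> Bool
\z._ : b -> Bool
  unify a -> Bool ~ b -> Bool
  unify a ~ b
  unify Bool ~ Bool
let x : b -> Bool
u : c
\u._ : c -> c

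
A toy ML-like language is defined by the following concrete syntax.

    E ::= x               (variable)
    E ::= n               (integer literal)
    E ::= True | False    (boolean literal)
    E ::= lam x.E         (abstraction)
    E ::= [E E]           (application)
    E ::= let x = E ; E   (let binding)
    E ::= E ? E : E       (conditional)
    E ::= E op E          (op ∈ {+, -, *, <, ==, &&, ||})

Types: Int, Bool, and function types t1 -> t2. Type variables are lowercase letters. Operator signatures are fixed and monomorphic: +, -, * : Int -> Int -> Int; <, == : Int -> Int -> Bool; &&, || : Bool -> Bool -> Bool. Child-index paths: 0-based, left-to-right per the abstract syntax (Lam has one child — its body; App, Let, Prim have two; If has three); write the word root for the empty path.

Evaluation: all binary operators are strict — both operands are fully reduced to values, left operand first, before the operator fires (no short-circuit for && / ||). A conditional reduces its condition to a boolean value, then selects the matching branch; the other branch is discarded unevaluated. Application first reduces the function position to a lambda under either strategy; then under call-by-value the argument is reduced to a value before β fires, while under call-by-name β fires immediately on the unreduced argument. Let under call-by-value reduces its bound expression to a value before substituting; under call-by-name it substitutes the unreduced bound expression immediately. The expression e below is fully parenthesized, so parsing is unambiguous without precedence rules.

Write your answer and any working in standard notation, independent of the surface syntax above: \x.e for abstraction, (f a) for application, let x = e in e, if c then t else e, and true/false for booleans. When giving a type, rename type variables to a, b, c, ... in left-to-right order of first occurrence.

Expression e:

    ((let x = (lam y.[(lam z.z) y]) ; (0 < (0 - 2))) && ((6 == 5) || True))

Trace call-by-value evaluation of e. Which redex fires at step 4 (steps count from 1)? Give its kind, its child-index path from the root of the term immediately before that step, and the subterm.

Answer: delta at 1.0 : (6 == 5)

Working:
step 0: ((let x = (\y.((\z.z) y)) in (0 < (0 - 2))) && ((6 == 5) || true))
step 1: [let@0] ((0 < (0 - 2)) && ((6 == 5) || true))
step 2: [delta@0.1] ((0 < -2) && ((6 == 5) || true))
step 3: [delta@0] (false && ((6 == 5) || true))
step 4: [delta@1.0] (false && (false || true))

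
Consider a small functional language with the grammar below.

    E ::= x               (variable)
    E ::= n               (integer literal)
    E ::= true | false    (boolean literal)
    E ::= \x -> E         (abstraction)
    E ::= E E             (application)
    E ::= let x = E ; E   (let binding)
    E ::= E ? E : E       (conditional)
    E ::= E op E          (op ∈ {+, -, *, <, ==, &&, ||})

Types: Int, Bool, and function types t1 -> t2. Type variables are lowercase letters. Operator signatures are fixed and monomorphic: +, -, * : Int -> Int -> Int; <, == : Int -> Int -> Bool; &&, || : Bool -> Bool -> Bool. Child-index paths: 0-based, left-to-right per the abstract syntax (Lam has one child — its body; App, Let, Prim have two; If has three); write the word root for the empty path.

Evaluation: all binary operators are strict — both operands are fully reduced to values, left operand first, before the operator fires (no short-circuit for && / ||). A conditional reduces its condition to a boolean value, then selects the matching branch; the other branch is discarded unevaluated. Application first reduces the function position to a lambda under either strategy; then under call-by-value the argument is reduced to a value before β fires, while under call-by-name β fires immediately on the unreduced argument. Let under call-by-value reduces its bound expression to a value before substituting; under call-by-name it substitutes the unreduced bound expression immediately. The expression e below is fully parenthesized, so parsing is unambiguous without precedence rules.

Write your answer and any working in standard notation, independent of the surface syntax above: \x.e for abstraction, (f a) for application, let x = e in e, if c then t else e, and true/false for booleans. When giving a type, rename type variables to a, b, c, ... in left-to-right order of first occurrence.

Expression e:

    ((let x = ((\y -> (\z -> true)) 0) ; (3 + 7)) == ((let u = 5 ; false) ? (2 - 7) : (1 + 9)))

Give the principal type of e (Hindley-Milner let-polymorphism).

Trace:
\z._ : b -> Bool
\y._ : a -> b -> Bool
  unify a -> b -> Bool ~ Int -> c
  unify a ~ Int
  unify b -> Bool ~ c
_ _ : b -> Bool
let x : forall. b -> Bool
  unify Int ~ Int
  unify Int ~ Int
  unify Int ~ Int
let u : Int
  unify Bool ~ Bool
  unify Int ~ Int
  unify Int ~ Int
  unify Int ~ Int
  unify Int ~ Int
  unify Int ~ Int
  unify Int ~ Int

Answer: Bool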